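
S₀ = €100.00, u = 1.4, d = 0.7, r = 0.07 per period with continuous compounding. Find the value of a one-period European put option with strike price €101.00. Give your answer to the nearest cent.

€13.52

Risk-neutral probability p = (e^0.07 − 0.7)/(1.4 − 0.7) = 0.3725/0.7000 = 0.5322
Terminal stock prices: S_u = 140, S_d = 70
Terminal payoffs (K − S): max(-39, 0) = 0, max(31, 0) = 31
Node 0 (S = 100): V_0 = e^(−0.07)·[0.5322·0.0000 + 0.4678·31.0000] = 13.5227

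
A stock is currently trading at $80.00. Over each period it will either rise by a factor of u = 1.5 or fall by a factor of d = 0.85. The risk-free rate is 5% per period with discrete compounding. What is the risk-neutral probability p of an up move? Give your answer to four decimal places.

Risk-neutral probability p = (1 + 0.05 − 0.85)/(1.5 − 0.85) = 0.2000/0.6500 = 0.3077

p = 0.3077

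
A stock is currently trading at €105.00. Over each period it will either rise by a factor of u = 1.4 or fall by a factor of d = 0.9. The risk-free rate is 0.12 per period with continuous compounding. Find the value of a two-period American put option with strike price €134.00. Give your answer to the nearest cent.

€29.00

Risk-neutral probability p = (e^0.12 − 0.9)/(1.4 − 0.9) = 0.2275/0.5000 = 0.4550
Terminal stock prices: S_uu = 205.8, S_ud = 132.3, S_dd = 85.05
Terminal payoffs (K − S): max(-71.8, 0) = 0, max(1.7, 0) = 1.7, max(48.95, 0) = 48.95
Node u (S = 147): continuation = e^(−0.12)·[0.4550·0.0000 + 0.5450·1.7000] = 0.8217; exercise value = 0.0000 ≤ continuation, so V_u = 0.8217
Node d (S = 94.5): continuation = e^(−0.12)·[0.4550·1.7000 + 0.5450·48.9500] = 24.3473; exercise value = 39.5000 > continuation, so V_d = 39.5000 (exercise)
Node 0 (S = 105): continuation = e^(−0.12)·[0.4550·0.8217 + 0.5450·39.5000] = 19.4250; exercise value = 29.0000 > continuation, so V_0 = 29.0000 (exercise)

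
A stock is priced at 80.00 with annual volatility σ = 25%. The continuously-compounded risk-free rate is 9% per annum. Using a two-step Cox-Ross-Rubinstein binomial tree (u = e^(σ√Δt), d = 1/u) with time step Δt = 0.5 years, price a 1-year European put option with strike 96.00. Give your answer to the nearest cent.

CRR parameters: u = e^(σ√Δt) = e^(0.25·√0.5) = 1.1934, d = 1/u = 0.8380
Per-period rate: rΔt = 0.09·0.5 = 0.045, so R = e^0.045 = 1.0460
Risk-neutral probability p = (e^0.045 − 0.8380)/(1.1934 − 0.8380) = 0.2081/0.3554 = 0.5854
Terminal stock prices: S_uu = 113.9, S_ud = 80, S_dd = 56.18
Terminal payoffs (K − S): max(-17.93, 0) = 0, max(16, 0) = 16, max(39.82, 0) = 39.82
Node u (S = 95.47): V_u = e^(−0.045)·[0.5854·0.0000 + 0.4146·16.0000] = 6.3412
Node d (S = 67.04): V_d = e^(−0.045)·[0.5854·16.0000 + 0.4146·39.8249] = 24.7384
Node 0 (S = 80): V_0 = e^(−0.045)·[0.5854·6.3412 + 0.4146·24.7384] = 13.3535

13.35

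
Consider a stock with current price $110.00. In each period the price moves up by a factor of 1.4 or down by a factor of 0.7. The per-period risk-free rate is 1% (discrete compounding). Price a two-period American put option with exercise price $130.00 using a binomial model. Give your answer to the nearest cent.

Risk-neutral probability p = (1 + 0.01 − 0.7)/(1.4 − 0.7) = 0.3100/0.7000 = 0.4429
Terminal stock prices: S_uu = 215.6, S_ud = 107.8, S_dd = 53.9
Terminal payoffs (K − S): max(-85.6, 0) = 0, max(22.2, 0) = 22.2, max(76.1, 0) = 76.1
Node u (S = 154): continuation = 1/1.01·[0.4429·0.0000 + 0.5571·22.2000] = 12.2461; exercise value = 0.0000 ≤ continuation, so V_u = 12.2461
Node d (S = 77): continuation = 1/1.01·[0.4429·22.2000 + 0.5571·76.1000] = 51.7129; exercise value = 53.0000 > continuation, so V_d = 53.0000 (exercise)
Node 0 (S = 110): continuation = 1/1.01·[0.4429·12.2461 + 0.5571·53.0000] = 34.6058; exercise value = 20.0000 ≤ continuation, so V_0 = 34.6058

$34.61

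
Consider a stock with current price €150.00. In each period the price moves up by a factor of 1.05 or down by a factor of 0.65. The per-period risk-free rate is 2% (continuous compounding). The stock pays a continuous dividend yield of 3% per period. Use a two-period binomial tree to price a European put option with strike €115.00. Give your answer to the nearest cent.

€4.21

Per-period risk-free factor R = e^0.02 = 1.0202; dividend-adjusted growth = e^(0.02−0.03) = 0.9900.
Risk-neutral probability p = (0.9900 − 0.65)/(1.05 − 0.65) = 0.3400/0.4000 = 0.8501
Terminal stock prices: S_uu = 165.4, S_ud = 102.4, S_dd = 63.38
Terminal payoffs (K − S): max(-50.38, 0) = 0, max(12.62, 0) = 12.62, max(51.62, 0) = 51.62
Node u (S = 157.5): V_u = e^(−0.02)·[0.8501·0.0000 + 0.1499·12.6250] = 1.8547
Node d (S = 97.5): V_d = e^(−0.02)·[0.8501·12.6250 + 0.1499·51.6250] = 18.1044
Node 0 (S = 150): V_0 = e^(−0.02)·[0.8501·1.8547 + 0.1499·18.1044] = 4.2052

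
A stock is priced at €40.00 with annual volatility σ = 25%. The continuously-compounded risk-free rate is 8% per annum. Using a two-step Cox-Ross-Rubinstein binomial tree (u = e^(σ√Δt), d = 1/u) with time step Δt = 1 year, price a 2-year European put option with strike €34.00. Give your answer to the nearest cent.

CRR parameters: u = e^(σ√Δt) = e^(0.25·√1) = 1.2840, d = 1/u = 0.7788
Per-period rate: rΔt = 0.08·1 = 0.08, so R = e^0.08 = 1.0833
Risk-neutral probability p = (e^0.08 − 0.7788)/(1.2840 − 0.7788) = 0.3045/0.5052 = 0.6027
Terminal stock prices: S_uu = 65.95, S_ud = 40, S_dd = 24.26
Terminal payoffs (K − S): max(-31.95, 0) = 0, max(-6, 0) = 0, max(9.739, 0) = 9.739
Node u (S = 51.36): V_u = e^(−0.08)·[0.6027·0.0000 + 0.3973·0.0000] = 0.0000
Node d (S = 31.15): V_d = e^(−0.08)·[0.6027·0.0000 + 0.3973·9.7388] = 3.5720
Node 0 (S = 40): V_0 = e^(−0.08)·[0.6027·0.0000 + 0.3973·3.5720] = 1.3101

€1.31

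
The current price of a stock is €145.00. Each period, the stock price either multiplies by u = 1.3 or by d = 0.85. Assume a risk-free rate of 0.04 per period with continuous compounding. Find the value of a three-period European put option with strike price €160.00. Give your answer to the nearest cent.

Risk-neutral probability p = (e^0.04 − 0.85)/(1.3 − 0.85) = 0.1908/0.4500 = 0.4240
Terminal stock prices: S_uuu = 318.6, S_uud = 208.3, S_udd = 136.2, S_ddd = 89.05
Terminal payoffs (K − S): max(-158.6, 0) = 0, max(-48.29, 0) = 0, max(23.81, 0) = 23.81, max(70.95, 0) = 70.95
Node uu (S = 245.1): V_uu = e^(−0.04)·[0.4240·0.0000 + 0.5760·0.0000] = 0.0000
Node ud (S = 160.2): V_ud = e^(−0.04)·[0.4240·0.0000 + 0.5760·23.8088] = 13.1756
Node dd (S = 104.8): V_dd = e^(−0.04)·[0.4240·23.8088 + 0.5760·70.9519] = 48.9638
Node u (S = 188.5): V_u = e^(−0.04)·[0.4240·0.0000 + 0.5760·13.1756] = 7.2912
Node d (S = 123.2): V_d = e^(−0.04)·[0.4240·13.1756 + 0.5760·48.9638] = 32.4639
Node 0 (S = 145): V_0 = e^(−0.04)·[0.4240·7.2912 + 0.5760·32.4639] = 20.9357

€20.94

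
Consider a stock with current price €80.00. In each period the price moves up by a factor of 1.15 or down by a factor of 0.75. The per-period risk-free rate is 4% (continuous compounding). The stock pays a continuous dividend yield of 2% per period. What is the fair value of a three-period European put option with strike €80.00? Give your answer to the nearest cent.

Per-period risk-free factor R = e^0.04 = 1.0408; dividend-adjusted growth = e^(0.04−0.02) = 1.0202.
Risk-neutral probability p = (1.0202 − 0.75)/(1.15 − 0.75) = 0.2702/0.4000 = 0.6755
Terminal stock prices: S_uuu = 121.7, S_uud = 79.35, S_udd = 51.75, S_ddd = 33.75
Terminal payoffs (K − S): max(-41.67, 0) = 0, max(0.65, 0) = 0.65, max(28.25, 0) = 28.25, max(46.25, 0) = 46.25
Node uu (S = 105.8): V_uu = e^(−0.04)·[0.6755·0.0000 + 0.3245·0.6500] = 0.2027
Node ud (S = 69): V_ud = e^(−0.04)·[0.6755·0.6500 + 0.3245·28.2500] = 9.2294
Node dd (S = 45): V_dd = e^(−0.04)·[0.6755·28.2500 + 0.3245·46.2500] = 32.7542
Node u (S = 92): V_u = e^(−0.04)·[0.6755·0.2027 + 0.3245·9.2294] = 3.0090
Node d (S = 60): V_d = e^(−0.04)·[0.6755·9.2294 + 0.3245·32.7542] = 16.2019
Node 0 (S = 80): V_0 = e^(−0.04)·[0.6755·3.0090 + 0.3245·16.2019] = 7.0042

€7.00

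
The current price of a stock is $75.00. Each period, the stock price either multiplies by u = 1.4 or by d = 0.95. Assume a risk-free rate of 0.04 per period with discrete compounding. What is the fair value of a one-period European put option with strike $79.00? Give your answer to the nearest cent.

Risk-neutral probability p = (1 + 0.04 − 0.95)/(1.4 − 0.95) = 0.0900/0.4500 = 0.2000
Terminal stock prices: S_u = 105, S_d = 71.25
Terminal payoffs (K − S): max(-26, 0) = 0, max(7.75, 0) = 7.75
Node 0 (S = 75): V_0 = 1/1.04·[0.2000·0.0000 + 0.8000·7.7500] = 5.9615

$5.96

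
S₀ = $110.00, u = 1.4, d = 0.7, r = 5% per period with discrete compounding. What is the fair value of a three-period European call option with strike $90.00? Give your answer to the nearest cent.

Risk-neutral probability p = (1 + 0.05 − 0.7)/(1.4 − 0.7) = 0.3500/0.7000 = 0.5000
Terminal stock prices: S_uuu = 301.8, S_uud = 150.9, S_udd = 75.46, S_ddd = 37.73
Terminal payoffs (S − K): max(211.8, 0) = 211.8, max(60.92, 0) = 60.92, max(-14.54, 0) = 0, max(-52.27, 0) = 0
Node uu (S = 215.6): V_uu = 1/1.05·[0.5000·211.8400 + 0.5000·60.9200] = 129.8857
Node ud (S = 107.8): V_ud = 1/1.05·[0.5000·60.9200 + 0.5000·0.0000] = 29.0095
Node dd (S = 53.9): V_dd = 1/1.05·[0.5000·0.0000 + 0.5000·0.0000] = 0.0000
Node u (S = 154): V_u = 1/1.05·[0.5000·129.8857 + 0.5000·29.0095] = 75.6644
Node d (S = 77): V_d = 1/1.05·[0.5000·29.0095 + 0.5000·0.0000] = 13.8141
Node 0 (S = 110): V_0 = 1/1.05·[0.5000·75.6644 + 0.5000·13.8141] = 42.6088

$42.61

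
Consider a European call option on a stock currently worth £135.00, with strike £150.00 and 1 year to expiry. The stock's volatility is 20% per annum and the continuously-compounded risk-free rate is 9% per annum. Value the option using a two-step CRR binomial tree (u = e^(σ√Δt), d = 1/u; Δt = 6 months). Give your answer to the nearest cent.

£10.46

CRR parameters: u = e^(σ√Δt) = e^(0.2·√0.5) = 1.1519, d = 1/u = 0.8681
Per-period rate: rΔt = 0.09·0.5 = 0.045, so R = e^0.045 = 1.0460
Risk-neutral probability p = (e^0.045 − 0.8681)/(1.1519 − 0.8681) = 0.1779/0.2838 = 0.6269
Terminal stock prices: S_uu = 179.1, S_ud = 135, S_dd = 101.7
Terminal payoffs (S − K): max(29.13, 0) = 29.13, max(-15, 0) = 0, max(-48.26, 0) = 0
Node u (S = 155.5): V_u = e^(−0.045)·[0.6269·29.1310 + 0.3731·0.0000] = 17.4585
Node d (S = 117.2): V_d = e^(−0.045)·[0.6269·0.0000 + 0.3731·0.0000] = 0.0000
Node 0 (S = 135): V_0 = e^(−0.045)·[0.6269·17.4585 + 0.3731·0.0000] = 10.4631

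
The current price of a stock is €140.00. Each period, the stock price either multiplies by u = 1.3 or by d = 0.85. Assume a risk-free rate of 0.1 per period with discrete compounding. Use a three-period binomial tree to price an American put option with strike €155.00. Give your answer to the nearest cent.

Risk-neutral probability p = (1 + 0.1 − 0.85)/(1.3 − 0.85) = 0.2500/0.4500 = 0.5556
Terminal stock prices: S_uuu = 307.6, S_uud = 201.1, S_udd = 131.5, S_ddd = 85.98
Terminal payoffs (K − S): max(-152.6, 0) = 0, max(-46.11, 0) = 0, max(23.51, 0) = 23.51, max(69.02, 0) = 69.02
Node uu (S = 236.6): continuation = 1/1.1·[0.5556·0.0000 + 0.4444·0.0000] = 0.0000; exercise value = 0.0000 ≤ continuation, so V_uu = 0.0000
Node ud (S = 154.7): continuation = 1/1.1·[0.5556·0.0000 + 0.4444·23.5050] = 9.4970; exercise value = 0.3000 ≤ continuation, so V_ud = 9.4970
Node dd (S = 101.1): continuation = 1/1.1·[0.5556·23.5050 + 0.4444·69.0225] = 39.7591; exercise value = 53.8500 > continuation, so V_dd = 53.8500 (exercise)
Node u (S = 182): continuation = 1/1.1·[0.5556·0.0000 + 0.4444·9.4970] = 3.8372; exercise value = 0.0000 ≤ continuation, so V_u = 3.8372
Node d (S = 119): continuation = 1/1.1·[0.5556·9.4970 + 0.4444·53.8500] = 26.5540; exercise value = 36.0000 > continuation, so V_d = 36.0000 (exercise)
Node 0 (S = 140): continuation = 1/1.1·[0.5556·3.8372 + 0.4444·36.0000] = 16.4834; exercise value = 15.0000 ≤ continuation, so V_0 = 16.4834

€16.48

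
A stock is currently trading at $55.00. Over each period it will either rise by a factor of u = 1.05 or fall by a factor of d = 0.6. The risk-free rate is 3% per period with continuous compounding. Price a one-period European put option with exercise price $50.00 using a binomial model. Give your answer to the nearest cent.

Risk-neutral probability p = (e^0.03 − 0.6)/(1.05 − 0.6) = 0.4305/0.4500 = 0.9566
Terminal stock prices: S_u = 57.75, S_d = 33
Terminal payoffs (K − S): max(-7.75, 0) = 0, max(17, 0) = 17
Node 0 (S = 55): V_0 = e^(−0.03)·[0.9566·0.0000 + 0.0434·17.0000] = 0.7166

$0.72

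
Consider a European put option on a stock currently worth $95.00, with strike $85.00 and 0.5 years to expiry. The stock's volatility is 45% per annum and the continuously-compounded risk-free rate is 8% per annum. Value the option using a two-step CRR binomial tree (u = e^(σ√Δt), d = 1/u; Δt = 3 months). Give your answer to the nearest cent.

$6.14

CRR parameters: u = e^(σ√Δt) = e^(0.45·√0.25) = 1.2523, d = 1/u = 0.7985
Per-period rate: rΔt = 0.08·0.25 = 0.02, so R = e^0.02 = 1.0202
Risk-neutral probability p = (e^0.02 − 0.7985)/(1.2523 − 0.7985) = 0.2217/0.4538 = 0.4885
Terminal stock prices: S_uu = 149, S_ud = 95, S_dd = 60.57
Terminal payoffs (K − S): max(-63.99, 0) = 0, max(-10, 0) = 0, max(24.43, 0) = 24.43
Node u (S = 119): V_u = e^(−0.02)·[0.4885·0.0000 + 0.5115·0.0000] = 0.0000
Node d (S = 75.86): V_d = e^(−0.02)·[0.4885·0.0000 + 0.5115·24.4253] = 12.2461
Node 0 (S = 95): V_0 = e^(−0.02)·[0.4885·0.0000 + 0.5115·12.2461] = 6.1398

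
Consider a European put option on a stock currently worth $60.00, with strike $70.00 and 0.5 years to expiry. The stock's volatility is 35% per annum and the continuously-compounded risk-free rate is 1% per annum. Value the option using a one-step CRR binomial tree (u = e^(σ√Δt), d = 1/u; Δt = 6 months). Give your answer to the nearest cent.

$12.71

CRR parameters: u = e^(σ√Δt) = e^(0.35·√0.5) = 1.2808, d = 1/u = 0.7808
Per-period rate: rΔt = 0.01·0.5 = 0.005, so R = e^0.005 = 1.0050
Risk-neutral probability p = (e^0.005 − 0.7808)/(1.2808 − 0.7808) = 0.2243/0.5000 = 0.4485
Terminal stock prices: S_u = 76.85, S_d = 46.85
Terminal payoffs (K − S): max(-6.848, 0) = 0, max(23.15, 0) = 23.15
Node 0 (S = 60): V_0 = e^(−0.005)·[0.4485·0.0000 + 0.5515·23.1544] = 12.7067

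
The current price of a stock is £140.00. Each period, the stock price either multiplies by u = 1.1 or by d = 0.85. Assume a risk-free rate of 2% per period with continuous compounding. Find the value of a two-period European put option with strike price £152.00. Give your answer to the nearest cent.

Risk-neutral probability p = (e^0.02 − 0.85)/(1.1 − 0.85) = 0.1702/0.2500 = 0.6808
Terminal stock prices: S_uu = 169.4, S_ud = 130.9, S_dd = 101.1
Terminal payoffs (K − S): max(-17.4, 0) = 0, max(21.1, 0) = 21.1, max(50.85, 0) = 50.85
Node u (S = 154): V_u = e^(−0.02)·[0.6808·0.0000 + 0.3192·21.1000] = 6.6016
Node d (S = 119): V_d = e^(−0.02)·[0.6808·21.1000 + 0.3192·50.8500] = 29.9902
Node 0 (S = 140): V_0 = e^(−0.02)·[0.6808·6.6016 + 0.3192·29.9902] = 13.7886

£13.79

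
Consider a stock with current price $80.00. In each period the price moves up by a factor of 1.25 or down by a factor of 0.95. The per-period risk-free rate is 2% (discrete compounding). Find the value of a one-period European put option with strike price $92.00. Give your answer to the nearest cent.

Risk-neutral probability p = (1 + 0.02 − 0.95)/(1.25 − 0.95) = 0.0700/0.3000 = 0.2333
Terminal stock prices: S_u = 100, S_d = 76
Terminal payoffs (K − S): max(-8, 0) = 0, max(16, 0) = 16
Node 0 (S = 80): V_0 = 1/1.02·[0.2333·0.0000 + 0.7667·16.0000] = 12.0261

$12.03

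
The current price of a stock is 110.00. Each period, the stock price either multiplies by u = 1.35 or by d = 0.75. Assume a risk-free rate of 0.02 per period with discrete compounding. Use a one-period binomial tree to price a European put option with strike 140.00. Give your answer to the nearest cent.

Risk-neutral probability p = (1 + 0.02 − 0.75)/(1.35 − 0.75) = 0.2700/0.6000 = 0.4500
Terminal stock prices: S_u = 148.5, S_d = 82.5
Terminal payoffs (K − S): max(-8.5, 0) = 0, max(57.5, 0) = 57.5
Node 0 (S = 110): V_0 = 1/1.02·[0.4500·0.0000 + 0.5500·57.5000] = 31.0049

31.00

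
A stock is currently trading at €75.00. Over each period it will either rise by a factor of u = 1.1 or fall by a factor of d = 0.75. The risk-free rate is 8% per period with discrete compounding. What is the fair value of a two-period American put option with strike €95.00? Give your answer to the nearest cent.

€20.00

Risk-neutral probability p = (1 + 0.08 − 0.75)/(1.1 − 0.75) = 0.3300/0.3500 = 0.9429
Terminal stock prices: S_uu = 90.75, S_ud = 61.88, S_dd = 42.19
Terminal payoffs (K − S): max(4.25, 0) = 4.25, max(33.12, 0) = 33.12, max(52.81, 0) = 52.81
Node u (S = 82.5): continuation = 1/1.08·[0.9429·4.2500 + 0.0571·33.1250] = 5.4630; exercise value = 12.5000 > continuation, so V_u = 12.5000 (exercise)
Node d (S = 56.25): continuation = 1/1.08·[0.9429·33.1250 + 0.0571·52.8125] = 31.7130; exercise value = 38.7500 > continuation, so V_d = 38.7500 (exercise)
Node 0 (S = 75): continuation = 1/1.08·[0.9429·12.5000 + 0.0571·38.7500] = 12.9630; exercise value = 20.0000 > continuation, so V_0 = 20.0000 (exercise)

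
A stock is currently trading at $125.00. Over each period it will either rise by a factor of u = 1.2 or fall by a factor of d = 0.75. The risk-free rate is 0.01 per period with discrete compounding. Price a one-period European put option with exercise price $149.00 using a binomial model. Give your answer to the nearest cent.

$23.10

Risk-neutral probability p = (1 + 0.01 − 0.75)/(1.2 − 0.75) = 0.2600/0.4500 = 0.5778
Terminal stock prices: S_u = 150, S_d = 93.75
Terminal payoffs (K − S): max(-1, 0) = 0, max(55.25, 0) = 55.25
Node 0 (S = 125): V_0 = 1/1.01·[0.5778·0.0000 + 0.4222·55.2500] = 23.0968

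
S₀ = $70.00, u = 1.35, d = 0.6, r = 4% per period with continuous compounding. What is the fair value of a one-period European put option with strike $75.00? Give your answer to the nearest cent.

$13.07

Risk-neutral probability p = (e^0.04 − 0.6)/(1.35 − 0.6) = 0.4408/0.7500 = 0.5877
Terminal stock prices: S_u = 94.5, S_d = 42
Terminal payoffs (K − S): max(-19.5, 0) = 0, max(33, 0) = 33
Node 0 (S = 70): V_0 = e^(−0.04)·[0.5877·0.0000 + 0.4123·33.0000] = 13.0709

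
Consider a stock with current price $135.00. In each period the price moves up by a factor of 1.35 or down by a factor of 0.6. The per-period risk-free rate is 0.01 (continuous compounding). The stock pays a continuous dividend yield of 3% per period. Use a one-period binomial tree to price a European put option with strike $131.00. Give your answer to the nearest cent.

Per-period risk-free factor R = e^0.01 = 1.0101; dividend-adjusted growth = e^(0.01−0.03) = 0.9802.
Risk-neutral probability p = (0.9802 − 0.6)/(1.35 − 0.6) = 0.3802/0.7500 = 0.5069
Terminal stock prices: S_u = 182.2, S_d = 81
Terminal payoffs (K − S): max(-51.25, 0) = 0, max(50, 0) = 50
Node 0 (S = 135): V_0 = e^(−0.01)·[0.5069·0.0000 + 0.4931·50.0000] = 24.4081

$24.41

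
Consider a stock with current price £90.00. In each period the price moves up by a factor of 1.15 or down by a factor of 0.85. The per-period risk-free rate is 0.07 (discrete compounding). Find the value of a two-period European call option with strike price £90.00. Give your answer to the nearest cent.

£13.63

Risk-neutral probability p = (1 + 0.07 − 0.85)/(1.15 − 0.85) = 0.2200/0.3000 = 0.7333
Terminal stock prices: S_uu = 119, S_ud = 87.97, S_dd = 65.02
Terminal payoffs (S − K): max(29.02, 0) = 29.02, max(-2.025, 0) = 0, max(-24.98, 0) = 0
Node u (S = 103.5): V_u = 1/1.07·[0.7333·29.0250 + 0.2667·0.0000] = 19.8925
Node d (S = 76.5): V_d = 1/1.07·[0.7333·0.0000 + 0.2667·0.0000] = 0.0000
Node 0 (S = 90): V_0 = 1/1.07·[0.7333·19.8925 + 0.2667·0.0000] = 13.6335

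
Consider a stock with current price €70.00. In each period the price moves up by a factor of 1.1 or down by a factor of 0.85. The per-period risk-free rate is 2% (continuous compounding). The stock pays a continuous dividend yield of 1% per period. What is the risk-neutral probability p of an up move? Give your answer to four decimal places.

p = 0.6402

Per-period risk-free factor R = e^0.02 = 1.0202; dividend-adjusted growth = e^(0.02−0.01) = 1.0101.
Risk-neutral probability p = (1.0101 − 0.85)/(1.1 − 0.85) = 0.1601/0.2500 = 0.6402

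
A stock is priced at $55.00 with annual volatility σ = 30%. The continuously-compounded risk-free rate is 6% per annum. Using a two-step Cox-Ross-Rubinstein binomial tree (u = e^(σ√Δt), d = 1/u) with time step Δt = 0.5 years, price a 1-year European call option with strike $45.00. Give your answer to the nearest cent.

CRR parameters: u = e^(σ√Δt) = e^(0.3·√0.5) = 1.2363, d = 1/u = 0.8089
Per-period rate: rΔt = 0.06·0.5 = 0.03, so R = e^0.03 = 1.0305
Risk-neutral probability p = (e^0.03 − 0.8089)/(1.2363 − 0.8089) = 0.2216/0.4275 = 0.5184
Terminal stock prices: S_uu = 84.07, S_ud = 55, S_dd = 35.98
Terminal payoffs (S − K): max(39.07, 0) = 39.07, max(10, 0) = 10, max(-9.016, 0) = 0
Node u (S = 68): V_u = e^(−0.03)·[0.5184·39.0656 + 0.4816·10.0000] = 24.3271
Node d (S = 44.49): V_d = e^(−0.03)·[0.5184·10.0000 + 0.4816·0.0000] = 5.0309
Node 0 (S = 55): V_0 = e^(−0.03)·[0.5184·24.3271 + 0.4816·5.0309] = 14.5899

$14.59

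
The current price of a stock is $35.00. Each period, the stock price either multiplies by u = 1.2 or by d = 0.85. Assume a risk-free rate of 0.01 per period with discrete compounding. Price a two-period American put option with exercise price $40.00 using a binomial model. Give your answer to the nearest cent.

$6.56

Risk-neutral probability p = (1 + 0.01 − 0.85)/(1.2 − 0.85) = 0.1600/0.3500 = 0.4571
Terminal stock prices: S_uu = 50.4, S_ud = 35.7, S_dd = 25.29
Terminal payoffs (K − S): max(-10.4, 0) = 0, max(4.3, 0) = 4.3, max(14.71, 0) = 14.71
Node u (S = 42): continuation = 1/1.01·[0.4571·0.0000 + 0.5429·4.3000] = 2.3112; exercise value = 0.0000 ≤ continuation, so V_u = 2.3112
Node d (S = 29.75): continuation = 1/1.01·[0.4571·4.3000 + 0.5429·14.7125] = 9.8540; exercise value = 10.2500 > continuation, so V_d = 10.2500 (exercise)
Node 0 (S = 35): continuation = 1/1.01·[0.4571·2.3112 + 0.5429·10.2500] = 6.5553; exercise value = 5.0000 ≤ continuation, so V_0 = 6.5553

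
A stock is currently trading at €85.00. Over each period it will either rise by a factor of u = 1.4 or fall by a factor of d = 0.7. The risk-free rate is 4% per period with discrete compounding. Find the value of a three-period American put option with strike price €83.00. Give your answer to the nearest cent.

€15.75

Risk-neutral probability p = (1 + 0.04 − 0.7)/(1.4 − 0.7) = 0.3400/0.7000 = 0.4857
Terminal stock prices: S_uuu = 233.2, S_uud = 116.6, S_udd = 58.31, S_ddd = 29.15
Terminal payoffs (K − S): max(-150.2, 0) = 0, max(-33.62, 0) = 0, max(24.69, 0) = 24.69, max(53.85, 0) = 53.85
Node uu (S = 166.6): continuation = 1/1.04·[0.4857·0.0000 + 0.5143·0.0000] = 0.0000; exercise value = 0.0000 ≤ continuation, so V_uu = 0.0000
Node ud (S = 83.3): continuation = 1/1.04·[0.4857·0.0000 + 0.5143·24.6900] = 12.2093; exercise value = 0.0000 ≤ continuation, so V_ud = 12.2093
Node dd (S = 41.65): continuation = 1/1.04·[0.4857·24.6900 + 0.5143·53.8450] = 38.1577; exercise value = 41.3500 > continuation, so V_dd = 41.3500 (exercise)
Node u (S = 119): continuation = 1/1.04·[0.4857·0.0000 + 0.5143·12.2093] = 6.0376; exercise value = 0.0000 ≤ continuation, so V_u = 6.0376
Node d (S = 59.5): continuation = 1/1.04·[0.4857·12.2093 + 0.5143·41.3500] = 26.1500; exercise value = 23.5000 ≤ continuation, so V_d = 26.1500
Node 0 (S = 85): continuation = 1/1.04·[0.4857·6.0376 + 0.5143·26.1500] = 15.7511; exercise value = 0.0000 ≤ continuation, so V_0 = 15.7511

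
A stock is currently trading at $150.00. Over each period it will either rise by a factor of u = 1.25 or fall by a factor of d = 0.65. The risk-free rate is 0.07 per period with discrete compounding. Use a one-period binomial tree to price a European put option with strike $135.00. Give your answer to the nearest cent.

Risk-neutral probability p = (1 + 0.07 − 0.65)/(1.25 − 0.65) = 0.4200/0.6000 = 0.7000
Terminal stock prices: S_u = 187.5, S_d = 97.5
Terminal payoffs (K − S): max(-52.5, 0) = 0, max(37.5, 0) = 37.5
Node 0 (S = 150): V_0 = 1/1.07·[0.7000·0.0000 + 0.3000·37.5000] = 10.5140

$10.51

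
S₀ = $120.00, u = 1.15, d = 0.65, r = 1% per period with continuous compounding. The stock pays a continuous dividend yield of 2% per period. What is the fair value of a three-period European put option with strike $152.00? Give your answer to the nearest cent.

$43.81

Per-period risk-free factor R = e^0.01 = 1.0101; dividend-adjusted growth = e^(0.01−0.02) = 0.9900.
Risk-neutral probability p = (0.9900 − 0.65)/(1.15 − 0.65) = 0.3400/0.5000 = 0.6801
Terminal stock prices: S_uuu = 182.5, S_uud = 103.2, S_udd = 58.31, S_ddd = 32.95
Terminal payoffs (K − S): max(-30.5, 0) = 0, max(48.84, 0) = 48.84, max(93.69, 0) = 93.69, max(119, 0) = 119
Node uu (S = 158.7): V_uu = e^(−0.01)·[0.6801·0.0000 + 0.3199·48.8450] = 15.4701
Node ud (S = 89.7): V_ud = e^(−0.01)·[0.6801·48.8450 + 0.3199·93.6950] = 62.5638
Node dd (S = 50.7): V_dd = e^(−0.01)·[0.6801·93.6950 + 0.3199·119.0450] = 100.7915
Node u (S = 138): V_u = e^(−0.01)·[0.6801·15.4701 + 0.3199·62.5638] = 30.2315
Node d (S = 78): V_d = e^(−0.01)·[0.6801·62.5638 + 0.3199·100.7915] = 74.0486
Node 0 (S = 120): V_0 = e^(−0.01)·[0.6801·30.2315 + 0.3199·74.0486] = 43.8083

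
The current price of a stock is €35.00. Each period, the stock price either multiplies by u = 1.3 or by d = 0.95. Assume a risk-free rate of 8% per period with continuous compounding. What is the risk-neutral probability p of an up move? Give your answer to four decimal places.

Risk-neutral probability p = (e^0.08 − 0.95)/(1.3 − 0.95) = 0.1333/0.3500 = 0.3808

p = 0.3808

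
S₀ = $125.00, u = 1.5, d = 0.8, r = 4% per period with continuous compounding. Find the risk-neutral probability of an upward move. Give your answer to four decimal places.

Risk-neutral probability p = (e^0.04 − 0.8)/(1.5 − 0.8) = 0.2408/0.7000 = 0.3440

p = 0.3440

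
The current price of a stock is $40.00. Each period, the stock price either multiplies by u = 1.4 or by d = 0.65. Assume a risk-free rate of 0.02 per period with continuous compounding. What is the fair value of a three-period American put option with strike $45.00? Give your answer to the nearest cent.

$12.01

Risk-neutral probability p = (e^0.02 − 0.65)/(1.4 − 0.65) = 0.3702/0.7500 = 0.4936
Terminal stock prices: S_uuu = 109.8, S_uud = 50.96, S_udd = 23.66, S_ddd = 10.98
Terminal payoffs (K − S): max(-64.76, 0) = 0, max(-5.96, 0) = 0, max(21.34, 0) = 21.34, max(34.02, 0) = 34.02
Node uu (S = 78.4): continuation = e^(−0.02)·[0.4936·0.0000 + 0.5064·0.0000] = 0.0000; exercise value = 0.0000 ≤ continuation, so V_uu = 0.0000
Node ud (S = 36.4): continuation = e^(−0.02)·[0.4936·0.0000 + 0.5064·21.3400] = 10.5926; exercise value = 8.6000 ≤ continuation, so V_ud = 10.5926
Node dd (S = 16.9): continuation = e^(−0.02)·[0.4936·21.3400 + 0.5064·34.0150] = 27.2089; exercise value = 28.1000 > continuation, so V_dd = 28.1000 (exercise)
Node u (S = 56): continuation = e^(−0.02)·[0.4936·0.0000 + 0.5064·10.5926] = 5.2578; exercise value = 0.0000 ≤ continuation, so V_u = 5.2578
Node d (S = 26): continuation = e^(−0.02)·[0.4936·10.5926 + 0.5064·28.1000] = 19.0730; exercise value = 19.0000 ≤ continuation, so V_d = 19.0730
Node 0 (S = 40): continuation = e^(−0.02)·[0.4936·5.2578 + 0.5064·19.0730] = 12.0112; exercise value = 5.0000 ≤ continuation, so V_0 = 12.0112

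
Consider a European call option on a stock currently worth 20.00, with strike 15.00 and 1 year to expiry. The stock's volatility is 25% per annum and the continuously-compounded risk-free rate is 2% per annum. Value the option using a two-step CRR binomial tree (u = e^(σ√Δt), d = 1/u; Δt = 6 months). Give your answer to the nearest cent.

CRR parameters: u = e^(σ√Δt) = e^(0.25·√0.5) = 1.1934, d = 1/u = 0.8380
Per-period rate: rΔt = 0.02·0.5 = 0.01, so R = e^0.01 = 1.0101
Risk-neutral probability p = (e^0.01 − 0.8380)/(1.1934 − 0.8380) = 0.1721/0.3554 = 0.4842
Terminal stock prices: S_uu = 28.48, S_ud = 20, S_dd = 14.04
Terminal payoffs (S − K): max(13.48, 0) = 13.48, max(5, 0) = 5, max(-0.9562, 0) = 0
Node u (S = 23.87): V_u = e^(−0.01)·[0.4842·13.4824 + 0.5158·5.0000] = 9.0165
Node d (S = 16.76): V_d = e^(−0.01)·[0.4842·5.0000 + 0.5158·0.0000] = 2.3969
Node 0 (S = 20): V_0 = e^(−0.01)·[0.4842·9.0165 + 0.5158·2.3969] = 5.5464

5.55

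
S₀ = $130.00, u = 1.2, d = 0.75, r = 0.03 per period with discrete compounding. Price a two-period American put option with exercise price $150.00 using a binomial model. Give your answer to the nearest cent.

Risk-neutral probability p = (1 + 0.03 − 0.75)/(1.2 − 0.75) = 0.2800/0.4500 = 0.6222
Terminal stock prices: S_uu = 187.2, S_ud = 117, S_dd = 73.12
Terminal payoffs (K − S): max(-37.2, 0) = 0, max(33, 0) = 33, max(76.88, 0) = 76.88
Node u (S = 156): continuation = 1/1.03·[0.6222·0.0000 + 0.3778·33.0000] = 12.1036; exercise value = 0.0000 ≤ continuation, so V_u = 12.1036
Node d (S = 97.5): continuation = 1/1.03·[0.6222·33.0000 + 0.3778·76.8750] = 48.1311; exercise value = 52.5000 > continuation, so V_d = 52.5000 (exercise)
Node 0 (S = 130): continuation = 1/1.03·[0.6222·12.1036 + 0.3778·52.5000] = 26.5674; exercise value = 20.0000 ≤ continuation, so V_0 = 26.5674

$26.57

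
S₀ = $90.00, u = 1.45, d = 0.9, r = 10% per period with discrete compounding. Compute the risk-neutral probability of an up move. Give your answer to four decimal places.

Risk-neutral probability p = (1 + 0.1 − 0.9)/(1.45 − 0.9) = 0.2000/0.5500 = 0.3636

p = 0.3636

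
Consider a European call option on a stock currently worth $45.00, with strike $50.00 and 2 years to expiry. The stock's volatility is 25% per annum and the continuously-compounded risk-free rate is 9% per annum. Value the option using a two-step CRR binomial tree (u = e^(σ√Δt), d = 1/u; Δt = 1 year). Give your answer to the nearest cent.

CRR parameters: u = e^(σ√Δt) = e^(0.25·√1) = 1.2840, d = 1/u = 0.7788
Per-period rate: rΔt = 0.09·1 = 0.09, so R = e^0.09 = 1.0942
Risk-neutral probability p = (e^0.09 − 0.7788)/(1.2840 − 0.7788) = 0.3154/0.5052 = 0.6242
Terminal stock prices: S_uu = 74.19, S_ud = 45, S_dd = 27.29
Terminal payoffs (S − K): max(24.19, 0) = 24.19, max(-5, 0) = 0, max(-22.71, 0) = 0
Node u (S = 57.78): V_u = e^(−0.09)·[0.6242·24.1925 + 0.3758·0.0000] = 13.8018
Node d (S = 35.05): V_d = e^(−0.09)·[0.6242·0.0000 + 0.3758·0.0000] = 0.0000
Node 0 (S = 45): V_0 = e^(−0.09)·[0.6242·13.8018 + 0.3758·0.0000] = 7.8739

$7.87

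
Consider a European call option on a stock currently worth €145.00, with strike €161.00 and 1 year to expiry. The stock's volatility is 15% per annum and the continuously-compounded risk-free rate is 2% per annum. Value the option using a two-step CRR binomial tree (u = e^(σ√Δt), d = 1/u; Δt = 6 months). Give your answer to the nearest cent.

CRR parameters: u = e^(σ√Δt) = e^(0.15·√0.5) = 1.1119, d = 1/u = 0.8994
Per-period rate: rΔt = 0.02·0.5 = 0.01, so R = e^0.01 = 1.0101
Risk-neutral probability p = (e^0.01 − 0.8994)/(1.1119 − 0.8994) = 0.1107/0.2125 = 0.5208
Terminal stock prices: S_uu = 179.3, S_ud = 145, S_dd = 117.3
Terminal payoffs (S − K): max(18.27, 0) = 18.27, max(-16, 0) = 0, max(-43.72, 0) = 0
Node u (S = 161.2): V_u = e^(−0.01)·[0.5208·18.2651 + 0.4792·0.0000] = 9.4178
Node d (S = 130.4): V_d = e^(−0.01)·[0.5208·0.0000 + 0.4792·0.0000] = 0.0000
Node 0 (S = 145): V_0 = e^(−0.01)·[0.5208·9.4178 + 0.4792·0.0000] = 4.8559

€4.86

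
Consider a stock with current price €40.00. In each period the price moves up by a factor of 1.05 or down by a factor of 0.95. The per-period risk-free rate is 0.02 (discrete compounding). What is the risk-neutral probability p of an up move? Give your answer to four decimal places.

Risk-neutral probability p = (1 + 0.02 − 0.95)/(1.05 − 0.95) = 0.0700/0.1000 = 0.7000

p = 0.7000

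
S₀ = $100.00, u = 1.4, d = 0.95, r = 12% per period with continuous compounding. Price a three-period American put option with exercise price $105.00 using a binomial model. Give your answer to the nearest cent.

Risk-neutral probability p = (e^0.12 − 0.95)/(1.4 − 0.95) = 0.1775/0.4500 = 0.3944
Terminal stock prices: S_uuu = 274.4, S_uud = 186.2, S_udd = 126.3, S_ddd = 85.74
Terminal payoffs (K − S): max(-169.4, 0) = 0, max(-81.2, 0) = 0, max(-21.35, 0) = 0, max(19.26, 0) = 19.26
Node uu (S = 196): continuation = e^(−0.12)·[0.3944·0.0000 + 0.6056·0.0000] = 0.0000; exercise value = 0.0000 ≤ continuation, so V_uu = 0.0000
Node ud (S = 133): continuation = e^(−0.12)·[0.3944·0.0000 + 0.6056·0.0000] = 0.0000; exercise value = 0.0000 ≤ continuation, so V_ud = 0.0000
Node dd (S = 90.25): continuation = e^(−0.12)·[0.3944·0.0000 + 0.6056·19.2625] = 10.3456; exercise value = 14.7500 > continuation, so V_dd = 14.7500 (exercise)
Node u (S = 140): continuation = e^(−0.12)·[0.3944·0.0000 + 0.6056·0.0000] = 0.0000; exercise value = 0.0000 ≤ continuation, so V_u = 0.0000
Node d (S = 95): continuation = e^(−0.12)·[0.3944·0.0000 + 0.6056·14.7500] = 7.9220; exercise value = 10.0000 > continuation, so V_d = 10.0000 (exercise)
Node 0 (S = 100): continuation = e^(−0.12)·[0.3944·0.0000 + 0.6056·10.0000] = 5.3709; exercise value = 5.0000 ≤ continuation, so V_0 = 5.3709

$5.37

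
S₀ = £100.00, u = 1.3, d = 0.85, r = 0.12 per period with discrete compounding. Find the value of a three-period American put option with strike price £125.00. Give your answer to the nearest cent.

£25.00

Risk-neutral probability p = (1 + 0.12 − 0.85)/(1.3 − 0.85) = 0.2700/0.4500 = 0.6000
Terminal stock prices: S_uuu = 219.7, S_uud = 143.7, S_udd = 93.92, S_ddd = 61.41
Terminal payoffs (K − S): max(-94.7, 0) = 0, max(-18.65, 0) = 0, max(31.08, 0) = 31.08, max(63.59, 0) = 63.59
Node uu (S = 169): continuation = 1/1.12·[0.6000·0.0000 + 0.4000·0.0000] = 0.0000; exercise value = 0.0000 ≤ continuation, so V_uu = 0.0000
Node ud (S = 110.5): continuation = 1/1.12·[0.6000·0.0000 + 0.4000·31.0750] = 11.0982; exercise value = 14.5000 > continuation, so V_ud = 14.5000 (exercise)
Node dd (S = 72.25): continuation = 1/1.12·[0.6000·31.0750 + 0.4000·63.5875] = 39.3571; exercise value = 52.7500 > continuation, so V_dd = 52.7500 (exercise)
Node u (S = 130): continuation = 1/1.12·[0.6000·0.0000 + 0.4000·14.5000] = 5.1786; exercise value = 0.0000 ≤ continuation, so V_u = 5.1786
Node d (S = 85): continuation = 1/1.12·[0.6000·14.5000 + 0.4000·52.7500] = 26.6071; exercise value = 40.0000 > continuation, so V_d = 40.0000 (exercise)
Node 0 (S = 100): continuation = 1/1.12·[0.6000·5.1786 + 0.4000·40.0000] = 17.0599; exercise value = 25.0000 > continuation, so V_0 = 25.0000 (exercise)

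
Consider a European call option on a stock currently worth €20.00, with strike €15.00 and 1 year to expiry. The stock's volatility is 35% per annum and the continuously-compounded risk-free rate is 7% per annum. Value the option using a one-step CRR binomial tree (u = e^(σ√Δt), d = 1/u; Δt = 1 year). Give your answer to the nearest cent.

CRR parameters: u = e^(σ√Δt) = e^(0.35·√1) = 1.4191, d = 1/u = 0.7047
Per-period rate: rΔt = 0.07·1 = 0.07, so R = e^0.07 = 1.0725
Risk-neutral probability p = (e^0.07 − 0.7047)/(1.4191 − 0.7047) = 0.3678/0.7144 = 0.5149
Terminal stock prices: S_u = 28.38, S_d = 14.09
Terminal payoffs (S − K): max(13.38, 0) = 13.38, max(-0.9062, 0) = 0
Node 0 (S = 20): V_0 = e^(−0.07)·[0.5149·13.3814 + 0.4851·0.0000] = 6.4240

€6.42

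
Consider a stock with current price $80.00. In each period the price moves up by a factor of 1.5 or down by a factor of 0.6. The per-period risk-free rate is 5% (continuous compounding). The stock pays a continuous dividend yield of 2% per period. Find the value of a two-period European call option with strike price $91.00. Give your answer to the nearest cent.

$18.42

Per-period risk-free factor R = e^0.05 = 1.0513; dividend-adjusted growth = e^(0.05−0.02) = 1.0305.
Risk-neutral probability p = (1.0305 − 0.6)/(1.5 − 0.6) = 0.4305/0.9000 = 0.4783
Terminal stock prices: S_uu = 180, S_ud = 72, S_dd = 28.8
Terminal payoffs (S − K): max(89, 0) = 89, max(-19, 0) = 0, max(-62.2, 0) = 0
Node u (S = 120): V_u = e^(−0.05)·[0.4783·89.0000 + 0.5217·0.0000] = 40.4911
Node d (S = 48): V_d = e^(−0.05)·[0.4783·0.0000 + 0.5217·0.0000] = 0.0000
Node 0 (S = 80): V_0 = e^(−0.05)·[0.4783·40.4911 + 0.5217·0.0000] = 18.4217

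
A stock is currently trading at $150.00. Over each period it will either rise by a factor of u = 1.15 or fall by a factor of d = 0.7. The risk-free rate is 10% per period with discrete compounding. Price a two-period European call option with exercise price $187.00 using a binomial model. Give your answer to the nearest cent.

$7.43

Risk-neutral probability p = (1 + 0.1 − 0.7)/(1.15 − 0.7) = 0.4000/0.4500 = 0.8889
Terminal stock prices: S_uu = 198.4, S_ud = 120.7, S_dd = 73.5
Terminal payoffs (S − K): max(11.37, 0) = 11.37, max(-66.25, 0) = 0, max(-113.5, 0) = 0
Node u (S = 172.5): V_u = 1/1.1·[0.8889·11.3750 + 0.1111·0.0000] = 9.1919
Node d (S = 105): V_d = 1/1.1·[0.8889·0.0000 + 0.1111·0.0000] = 0.0000
Node 0 (S = 150): V_0 = 1/1.1·[0.8889·9.1919 + 0.1111·0.0000] = 7.4278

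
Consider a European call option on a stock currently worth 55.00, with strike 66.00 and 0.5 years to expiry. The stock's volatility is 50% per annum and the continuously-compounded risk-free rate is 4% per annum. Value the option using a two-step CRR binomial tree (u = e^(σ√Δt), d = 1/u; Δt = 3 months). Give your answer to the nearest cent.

CRR parameters: u = e^(σ√Δt) = e^(0.5·√0.25) = 1.2840, d = 1/u = 0.7788
Per-period rate: rΔt = 0.04·0.25 = 0.01, so R = e^0.01 = 1.0101
Risk-neutral probability p = (e^0.01 − 0.7788)/(1.2840 − 0.7788) = 0.2312/0.5052 = 0.4577
Terminal stock prices: S_uu = 90.68, S_ud = 55, S_dd = 33.36
Terminal payoffs (S − K): max(24.68, 0) = 24.68, max(-11, 0) = 0, max(-32.64, 0) = 0
Node u (S = 70.62): V_u = e^(−0.01)·[0.4577·24.6797 + 0.5423·0.0000] = 11.1839
Node d (S = 42.83): V_d = e^(−0.01)·[0.4577·0.0000 + 0.5423·0.0000] = 0.0000
Node 0 (S = 55): V_0 = e^(−0.01)·[0.4577·11.1839 + 0.5423·0.0000] = 5.0681

5.07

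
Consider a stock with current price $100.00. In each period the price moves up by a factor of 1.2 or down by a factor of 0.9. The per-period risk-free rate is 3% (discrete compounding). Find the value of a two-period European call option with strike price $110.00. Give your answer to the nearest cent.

Risk-neutral probability p = (1 + 0.03 − 0.9)/(1.2 − 0.9) = 0.1300/0.3000 = 0.4333
Terminal stock prices: S_uu = 144, S_ud = 108, S_dd = 81
Terminal payoffs (S − K): max(34, 0) = 34, max(-2, 0) = 0, max(-29, 0) = 0
Node u (S = 120): V_u = 1/1.03·[0.4333·34.0000 + 0.5667·0.0000] = 14.3042
Node d (S = 90): V_d = 1/1.03·[0.4333·0.0000 + 0.5667·0.0000] = 0.0000
Node 0 (S = 100): V_0 = 1/1.03·[0.4333·14.3042 + 0.5667·0.0000] = 6.0180

$6.02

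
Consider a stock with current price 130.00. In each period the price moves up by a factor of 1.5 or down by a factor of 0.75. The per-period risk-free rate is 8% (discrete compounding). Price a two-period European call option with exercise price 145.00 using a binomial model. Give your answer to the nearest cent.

25.01

Risk-neutral probability p = (1 + 0.08 − 0.75)/(1.5 − 0.75) = 0.3300/0.7500 = 0.4400
Terminal stock prices: S_uu = 292.5, S_ud = 146.2, S_dd = 73.12
Terminal payoffs (S − K): max(147.5, 0) = 147.5, max(1.25, 0) = 1.25, max(-71.88, 0) = 0
Node u (S = 195): V_u = 1/1.08·[0.4400·147.5000 + 0.5600·1.2500] = 60.7407
Node d (S = 97.5): V_d = 1/1.08·[0.4400·1.2500 + 0.5600·0.0000] = 0.5093
Node 0 (S = 130): V_0 = 1/1.08·[0.4400·60.7407 + 0.5600·0.5093] = 25.0103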